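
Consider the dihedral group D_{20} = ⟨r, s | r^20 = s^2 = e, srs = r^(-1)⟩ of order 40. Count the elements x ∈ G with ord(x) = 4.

2

The elements of order 4 are: r^5, r^15.
That's 2.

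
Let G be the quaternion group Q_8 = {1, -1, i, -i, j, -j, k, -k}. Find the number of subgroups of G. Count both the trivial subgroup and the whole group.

6

|G| = 8, so by Lagrange every subgroup order divides 8. Divisors: 1, 2, 4, 8.
Subgroups by order — order 1: 1; order 2: 1; order 4: 3; order 8: 1.
Total: 1 + 1 + 3 + 1 = 6.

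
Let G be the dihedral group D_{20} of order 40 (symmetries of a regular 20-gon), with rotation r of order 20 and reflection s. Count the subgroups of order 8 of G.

5

|G| = 40 and 8 | 40, so subgroups of order 8 are possible by Lagrange.
The subgroups of order 8 are: {e, r^5, r^10, r^15, s, r^5s, r^10s, r^15s}; {e, r^5, r^10, r^15, rs, r^6s, r^11s, r^16s}; {e, r^5, r^10, r^15, r^2s, r^7s, r^12s, r^17s}; {e, r^5, r^10, r^15, r^3s, r^8s, r^13s, r^18s}; … (5 in all).
So G has 5 subgroups of order 8.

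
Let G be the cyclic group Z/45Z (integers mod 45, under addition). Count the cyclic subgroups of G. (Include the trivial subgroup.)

6

Group the elements of G by the cyclic subgroup they generate; each cyclic subgroup of order d accounts for φ(d) elements.
Cyclic subgroups by order — order 1: 1; order 3: 1; order 5: 1; order 9: 1; order 15: 1; order 45: 1.
Total: 6.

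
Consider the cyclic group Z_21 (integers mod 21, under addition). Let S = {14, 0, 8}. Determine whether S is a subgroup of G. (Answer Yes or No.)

No

8 ∈ S but its inverse 13 ∉ S, so S is not a subgroup.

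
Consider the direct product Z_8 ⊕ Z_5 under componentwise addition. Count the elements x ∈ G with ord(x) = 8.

4

An element (a,b) has order lcm(ord(a), ord(b)); count pairs with lcm equal to 8.
Enumerating gives 4 such elements.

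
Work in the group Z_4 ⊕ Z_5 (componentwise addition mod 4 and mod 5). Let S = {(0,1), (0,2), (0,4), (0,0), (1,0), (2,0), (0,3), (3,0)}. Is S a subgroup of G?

No

|S| = 8 does not divide |G| = 20, so by Lagrange S is not a subgroup.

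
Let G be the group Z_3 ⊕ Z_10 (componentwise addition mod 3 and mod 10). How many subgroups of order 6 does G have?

|G| = 30 and 6 | 30, so subgroups of order 6 are possible by Lagrange.
The subgroups of order 6 are: {(0,0), (0,5), (1,0), (1,5), (2,0), (2,5)}.
So G has 1 subgroup of order 6.

1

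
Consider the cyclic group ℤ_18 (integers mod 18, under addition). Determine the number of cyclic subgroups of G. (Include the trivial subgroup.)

Each element a generates a cyclic subgroup ⟨a⟩; distinct elements may generate the same one (a cyclic group of order d has φ(d) generators).
Cyclic subgroups by order — order 1: 1; order 2: 1; order 3: 1; order 6: 1; order 9: 1; order 18: 1.
Total: 6.

6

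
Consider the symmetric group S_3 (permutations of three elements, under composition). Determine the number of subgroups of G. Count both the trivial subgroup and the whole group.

|G| = 6, so by Lagrange every subgroup order divides 6. Divisors: 1, 2, 3, 6.
Subgroups by order — order 1: 1; order 2: 3; order 3: 1; order 6: 1.
Total: 1 + 3 + 1 + 1 = 6.

6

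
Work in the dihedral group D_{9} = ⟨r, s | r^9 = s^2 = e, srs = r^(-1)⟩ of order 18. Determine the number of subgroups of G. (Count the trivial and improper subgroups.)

16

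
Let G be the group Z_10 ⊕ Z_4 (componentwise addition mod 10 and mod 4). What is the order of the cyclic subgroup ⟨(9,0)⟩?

The order of (9,0) in Z_10 × Z_4 is lcm(ord(9) in Z_10, ord(0) in Z_4).
ord(9) = 10 and ord(0) = 1, so |⟨(9,0)⟩| = lcm(10, 1) = 10.

10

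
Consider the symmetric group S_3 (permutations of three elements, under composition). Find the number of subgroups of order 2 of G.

|G| = 6 and 2 | 6, so subgroups of order 2 are possible by Lagrange.
The subgroups of order 2 are: {e, (1 2)}; {e, (1 3)}; {e, (2 3)}.
So G has 3 subgroups of order 2.

3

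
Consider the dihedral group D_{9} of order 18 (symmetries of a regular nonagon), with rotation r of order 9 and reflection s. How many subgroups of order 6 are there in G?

3

|G| = 18 and 6 | 18, so subgroups of order 6 are possible by Lagrange.
The subgroups of order 6 are: {e, r^3, r^6, r^2s, r^5s, r^8s}; {e, r^3, r^6, s, r^3s, r^6s}; {e, r^3, r^6, rs, r^4s, r^7s}.
So G has 3 subgroups of order 6.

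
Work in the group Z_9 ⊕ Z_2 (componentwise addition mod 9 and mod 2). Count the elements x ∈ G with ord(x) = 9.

An element (a,b) has order lcm(ord(a), ord(b)); count pairs with lcm equal to 9.
Enumerating gives 6 such elements.

6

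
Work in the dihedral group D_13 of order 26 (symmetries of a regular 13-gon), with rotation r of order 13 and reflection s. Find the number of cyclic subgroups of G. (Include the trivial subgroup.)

15

Each element a generates a cyclic subgroup ⟨a⟩; distinct elements may generate the same one (a cyclic group of order d has φ(d) generators).
Cyclic subgroups by order — order 1: 1; order 2: 13; order 13: 1.
Total: 15.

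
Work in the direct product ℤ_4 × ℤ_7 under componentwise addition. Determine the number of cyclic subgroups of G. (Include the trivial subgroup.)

6

A cyclic subgroup of order d is generated by each of its φ(d) elements of order d, so the cyclic subgroups of order d number (#elements of order d)/φ(d).
Cyclic subgroups by order — order 1: 1; order 2: 1; order 4: 1; order 7: 1; order 14: 1; order 28: 1.
Total: 6.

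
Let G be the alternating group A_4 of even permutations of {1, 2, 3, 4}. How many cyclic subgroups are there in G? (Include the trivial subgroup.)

Each element a generates a cyclic subgroup ⟨a⟩; distinct elements may generate the same one (a cyclic group of order d has φ(d) generators).
Cyclic subgroups by order — order 1: 1; order 2: 3; order 3: 4.
Total: 8.

8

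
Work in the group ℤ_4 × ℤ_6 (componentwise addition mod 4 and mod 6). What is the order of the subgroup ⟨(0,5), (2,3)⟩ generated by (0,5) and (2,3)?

|⟨(0,5)⟩| = 6 and |⟨(2,3)⟩| = 2, so |H| is a multiple of lcm(6, 2) = 6 and divides |G| = 24.
Closing under the operation: H = {(0,0), (0,1), (0,2), (0,3), (0,4), (0,5), (2,0), (2,1), (2,2), (2,3), (2,4), (2,5)}, so |H| = 12.

12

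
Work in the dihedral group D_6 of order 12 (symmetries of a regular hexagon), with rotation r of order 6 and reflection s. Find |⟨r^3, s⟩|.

4

|⟨r^3⟩| = 2 and |⟨s⟩| = 2, so |H| is a multiple of lcm(2, 2) = 2 and divides |G| = 12.
Closing under the operation: H = {e, r^3, s, r^3s}, so |H| = 4.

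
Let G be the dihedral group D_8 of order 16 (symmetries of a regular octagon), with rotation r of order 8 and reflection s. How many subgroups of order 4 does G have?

5

|G| = 16 and 4 | 16, so subgroups of order 4 are possible by Lagrange.
The subgroups of order 4 are: {e, r^2, r^4, r^6}; {e, r^4, r^2s, r^6s}; {e, r^4, r^3s, r^7s}; {e, r^4, s, r^4s}; … (5 in all).
So G has 5 subgroups of order 4.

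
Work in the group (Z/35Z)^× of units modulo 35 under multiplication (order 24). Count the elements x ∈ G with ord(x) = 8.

0

No element of G has order 8 (even though 8 | 24).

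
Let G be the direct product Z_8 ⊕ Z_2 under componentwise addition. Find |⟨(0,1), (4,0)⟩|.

4

|⟨(0,1)⟩| = 2 and |⟨(4,0)⟩| = 2, so |H| is a multiple of lcm(2, 2) = 2 and divides |G| = 16.
Closing under the operation: H = {(0,0), (0,1), (4,0), (4,1)}, so |H| = 4.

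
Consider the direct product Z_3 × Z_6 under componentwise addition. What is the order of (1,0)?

The order of (1,0) in Z_3 × Z_6 is lcm(ord(1) in Z_3, ord(0) in Z_6).
ord(1) = 3 and ord(0) = 1, so |⟨(1,0)⟩| = lcm(3, 1) = 3.

3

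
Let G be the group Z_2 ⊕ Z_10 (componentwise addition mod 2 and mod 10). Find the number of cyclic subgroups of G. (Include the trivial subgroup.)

8

Group the elements of G by the cyclic subgroup they generate; each cyclic subgroup of order d accounts for φ(d) elements.
Cyclic subgroups by order — order 1: 1; order 2: 3; order 5: 1; order 10: 3.
Total: 8.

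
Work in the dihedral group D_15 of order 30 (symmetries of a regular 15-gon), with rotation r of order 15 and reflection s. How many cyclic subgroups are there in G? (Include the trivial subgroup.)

A cyclic subgroup of order d is generated by each of its φ(d) elements of order d, so the cyclic subgroups of order d number (#elements of order d)/φ(d).
Cyclic subgroups by order — order 1: 1; order 2: 15; order 3: 1; order 5: 1; order 15: 1.
Total: 19.

19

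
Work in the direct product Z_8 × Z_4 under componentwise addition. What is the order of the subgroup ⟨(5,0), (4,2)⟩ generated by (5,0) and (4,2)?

|⟨(5,0)⟩| = 8 and |⟨(4,2)⟩| = 2, so |H| is a multiple of lcm(8, 2) = 8 and divides |G| = 32.
Closing under the operation: H = {(0,0), (0,2), (1,0), (1,2), (2,0), (2,2), (3,0), (3,2), (4,0), (4,2), (5,0), (5,2), (6,0), (6,2), (7,0), (7,2)}, so |H| = 16.

16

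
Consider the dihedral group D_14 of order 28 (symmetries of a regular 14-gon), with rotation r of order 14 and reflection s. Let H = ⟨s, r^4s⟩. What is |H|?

14

|⟨s⟩| = 2 and |⟨r^4s⟩| = 2, so |H| is a multiple of lcm(2, 2) = 2 and divides |G| = 28.
Closing under the operation: H = {e, r^2, r^4, r^6, r^8, r^10, r^12, s, r^2s, r^4s, r^6s, r^8s, r^10s, r^12s}, so |H| = 14.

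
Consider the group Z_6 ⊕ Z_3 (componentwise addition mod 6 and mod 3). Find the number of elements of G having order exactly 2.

1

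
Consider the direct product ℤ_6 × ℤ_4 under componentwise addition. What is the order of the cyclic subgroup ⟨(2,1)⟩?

12

The order of (2,1) in Z_6 × Z_4 is lcm(ord(2) in Z_6, ord(1) in Z_4).
ord(2) = 3 and ord(1) = 4, so |⟨(2,1)⟩| = lcm(3, 4) = 12.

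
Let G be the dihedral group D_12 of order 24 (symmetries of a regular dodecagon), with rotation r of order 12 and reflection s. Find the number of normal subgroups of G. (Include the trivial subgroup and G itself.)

G has 34 subgroups. Checking conjugation-invariance by order — order 1: 1/1 normal; order 2: 1/13 normal; order 3: 1/1 normal; order 4: 1/7 normal; order 6: 1/5 normal; order 8: 0/3 normal; order 12: 3/3 normal; order 24: 1/1 normal.
Total normal subgroups: 9.

9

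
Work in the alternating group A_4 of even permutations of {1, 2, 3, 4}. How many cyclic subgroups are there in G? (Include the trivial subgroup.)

8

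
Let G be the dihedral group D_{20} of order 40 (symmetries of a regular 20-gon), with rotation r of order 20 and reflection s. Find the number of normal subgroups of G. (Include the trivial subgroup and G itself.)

G has 48 subgroups. Checking conjugation-invariance by order — order 1: 1/1 normal; order 2: 1/21 normal; order 4: 1/11 normal; order 5: 1/1 normal; order 8: 0/5 normal; order 10: 1/5 normal; order 20: 3/3 normal; order 40: 1/1 normal.
Total normal subgroups: 9.

9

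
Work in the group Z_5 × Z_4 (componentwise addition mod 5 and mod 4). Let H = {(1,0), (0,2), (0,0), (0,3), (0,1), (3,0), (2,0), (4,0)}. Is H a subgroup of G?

|H| = 8 does not divide |G| = 20, so by Lagrange H is not a subgroup.

No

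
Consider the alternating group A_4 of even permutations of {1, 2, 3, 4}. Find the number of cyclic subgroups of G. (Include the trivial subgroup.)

Each element a generates a cyclic subgroup ⟨a⟩; distinct elements may generate the same one (a cyclic group of order d has φ(d) generators).
Cyclic subgroups by order — order 1: 1; order 2: 3; order 3: 4.
Total: 8.

8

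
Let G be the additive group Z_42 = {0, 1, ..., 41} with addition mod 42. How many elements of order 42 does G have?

In a cyclic group of order 42, the number of elements of order d (for d | 42) is φ(d).
φ(42) = 12.

12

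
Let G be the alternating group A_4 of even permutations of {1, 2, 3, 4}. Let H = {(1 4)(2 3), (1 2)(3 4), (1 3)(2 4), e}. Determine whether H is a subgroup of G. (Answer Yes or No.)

|H| = 4 divides |G| = 12, consistent with Lagrange.
H contains the identity, every element's inverse is in H, and H is closed under ∘: it is a subgroup.

Yes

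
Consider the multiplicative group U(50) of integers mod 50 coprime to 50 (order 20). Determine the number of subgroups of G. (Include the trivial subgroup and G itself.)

6

|G| = 20, so by Lagrange every subgroup order divides 20. Divisors: 1, 2, 4, 5, 10, 20.
Subgroups by order — order 1: 1; order 2: 1; order 4: 1; order 5: 1; order 10: 1; order 20: 1.
Total: 1 + 1 + 1 + 1 + 1 + 1 = 6.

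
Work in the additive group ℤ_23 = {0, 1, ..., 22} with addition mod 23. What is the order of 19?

In ℤ_23, the order of an element a is n/gcd(a, n).
gcd(19, 23) = 1, so |⟨19⟩| = 23/1 = 23.

23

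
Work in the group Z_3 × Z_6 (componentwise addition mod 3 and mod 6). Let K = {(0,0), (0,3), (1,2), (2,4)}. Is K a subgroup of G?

|K| = 4 does not divide |G| = 18, so by Lagrange K is not a subgroup.

No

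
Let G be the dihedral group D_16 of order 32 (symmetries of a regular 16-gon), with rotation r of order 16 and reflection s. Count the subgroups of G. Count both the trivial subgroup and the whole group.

|G| = 32, so by Lagrange every subgroup order divides 32. Divisors: 1, 2, 4, 8, 16, 32.
Subgroups by order — order 1: 1; order 2: 17; order 4: 9; order 8: 5; order 16: 3; order 32: 1.
Total: 1 + 17 + 9 + 5 + 3 + 1 = 36.

36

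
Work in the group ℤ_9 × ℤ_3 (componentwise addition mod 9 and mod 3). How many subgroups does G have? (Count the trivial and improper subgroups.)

10

|G| = 27, so by Lagrange every subgroup order divides 27. Divisors: 1, 3, 9, 27.
Subgroups by order — order 1: 1; order 3: 4; order 9: 4; order 27: 1.
Total: 1 + 4 + 4 + 1 = 10.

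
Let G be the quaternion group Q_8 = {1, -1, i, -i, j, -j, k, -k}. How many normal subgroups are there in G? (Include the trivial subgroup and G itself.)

6

G has 6 subgroups. Checking conjugation-invariance by order — order 1: 1/1 normal; order 2: 1/1 normal; order 4: 3/3 normal; order 8: 1/1 normal.
Total normal subgroups: 6.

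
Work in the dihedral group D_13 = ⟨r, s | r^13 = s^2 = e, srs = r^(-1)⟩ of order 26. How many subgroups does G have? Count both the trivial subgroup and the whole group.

16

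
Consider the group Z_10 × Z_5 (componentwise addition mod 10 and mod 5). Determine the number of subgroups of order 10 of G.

|G| = 50 and 10 | 50, so subgroups of order 10 are possible by Lagrange.
The subgroups of order 10 are: {(0,0), (0,1), (0,2), (0,3), (0,4), (5,0), (5,1), (5,2), (5,3), (5,4)}; {(0,0), (1,0), (2,0), (3,0), (4,0), (5,0), (6,0), (7,0), (8,0), (9,0)}; {(0,0), (1,1), (2,2), (3,3), (4,4), (5,0), (6,1), (7,2), (8,3), (9,4)}; {(0,0), (1,2), (2,4), (3,1), (4,3), (5,0), (6,2), (7,4), (8,1), (9,3)}; … (6 in all).
So G has 6 subgroups of order 10.

6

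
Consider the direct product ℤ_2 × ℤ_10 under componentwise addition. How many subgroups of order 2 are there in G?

|G| = 20 and 2 | 20, so subgroups of order 2 are possible by Lagrange.
The subgroups of order 2 are: {(0,0), (0,5)}; {(0,0), (1,0)}; {(0,0), (1,5)}.
So G has 3 subgroups of order 2.

3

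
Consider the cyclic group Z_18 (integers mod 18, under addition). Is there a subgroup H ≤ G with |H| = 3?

Yes

3 | 18. A subgroup of order 3 is {0, 6, 12}.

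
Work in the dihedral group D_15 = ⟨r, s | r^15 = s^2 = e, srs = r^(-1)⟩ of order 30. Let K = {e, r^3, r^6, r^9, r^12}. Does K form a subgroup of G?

Yes

|K| = 5 divides |G| = 30, consistent with Lagrange.
K contains the identity, every element's inverse is in K, and K is closed under ·: it is a subgroup.
In fact K = ⟨r^9⟩.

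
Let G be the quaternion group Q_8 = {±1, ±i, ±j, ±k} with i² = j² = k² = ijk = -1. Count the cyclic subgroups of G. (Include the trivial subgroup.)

Group the elements of G by the cyclic subgroup they generate; each cyclic subgroup of order d accounts for φ(d) elements.
Cyclic subgroups by order — order 1: 1; order 2: 1; order 4: 3.
Total: 5.

5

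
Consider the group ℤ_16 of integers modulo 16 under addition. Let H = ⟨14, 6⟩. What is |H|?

|⟨14⟩| = 8 and |⟨6⟩| = 8, so |H| is a multiple of lcm(8, 8) = 8 and divides |G| = 16.
Closing under the operation: H = {0, 2, 4, 6, 8, 10, 12, 14}, so |H| = 8.

8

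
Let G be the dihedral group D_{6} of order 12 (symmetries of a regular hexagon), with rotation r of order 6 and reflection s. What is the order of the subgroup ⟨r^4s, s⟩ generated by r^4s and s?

6

|⟨r^4s⟩| = 2 and |⟨s⟩| = 2, so |H| is a multiple of lcm(2, 2) = 2 and divides |G| = 12.
Closing under the operation: H = {e, r^2, r^4, s, r^2s, r^4s}, so |H| = 6.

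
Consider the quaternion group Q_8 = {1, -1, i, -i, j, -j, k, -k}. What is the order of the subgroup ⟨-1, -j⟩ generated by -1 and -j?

4

|⟨-1⟩| = 2 and |⟨-j⟩| = 4, so |H| is a multiple of lcm(2, 4) = 4 and divides |G| = 8.
Closing under the operation: H = {1, -1, j, -j}, so |H| = 4.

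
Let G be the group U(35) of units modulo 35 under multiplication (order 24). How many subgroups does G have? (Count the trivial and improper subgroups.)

16

|G| = 24, so by Lagrange every subgroup order divides 24. Divisors: 1, 2, 3, 4, 6, 8, 12, 24.
Subgroups by order — order 1: 1; order 2: 3; order 3: 1; order 4: 3; order 6: 3; order 8: 1; order 12: 3; order 24: 1.
Total: 1 + 3 + 1 + 3 + 3 + 1 + 3 + 1 = 16.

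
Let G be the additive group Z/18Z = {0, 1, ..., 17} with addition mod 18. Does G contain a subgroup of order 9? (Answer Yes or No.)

9 | 18. A subgroup of order 9 is {0, 2, 4, 6, 8, 10, 12, 14, 16}.

Yes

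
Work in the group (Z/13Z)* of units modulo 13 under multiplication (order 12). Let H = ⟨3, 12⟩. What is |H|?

|⟨3⟩| = 3 and |⟨12⟩| = 2, so |H| is a multiple of lcm(3, 2) = 6 and divides |G| = 12.
Closing under the operation: H = {1, 3, 4, 9, 10, 12}, so |H| = 6.

6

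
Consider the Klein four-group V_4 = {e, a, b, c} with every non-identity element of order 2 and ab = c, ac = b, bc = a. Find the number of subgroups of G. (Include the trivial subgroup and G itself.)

5

|G| = 4, so by Lagrange every subgroup order divides 4. Divisors: 1, 2, 4.
Subgroups by order — order 1: 1; order 2: 3; order 4: 1.
Total: 1 + 3 + 1 = 5.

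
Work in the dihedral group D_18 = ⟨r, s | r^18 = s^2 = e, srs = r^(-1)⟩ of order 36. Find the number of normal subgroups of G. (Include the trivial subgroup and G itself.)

9

G has 45 subgroups. Checking conjugation-invariance by order — order 1: 1/1 normal; order 2: 1/19 normal; order 3: 1/1 normal; order 4: 0/9 normal; order 6: 1/7 normal; order 9: 1/1 normal; order 12: 0/3 normal; order 18: 3/3 normal; order 36: 1/1 normal.
Total normal subgroups: 9.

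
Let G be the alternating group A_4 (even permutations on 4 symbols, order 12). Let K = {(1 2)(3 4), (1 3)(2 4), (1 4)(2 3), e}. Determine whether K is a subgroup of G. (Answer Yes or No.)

Yes

|K| = 4 divides |G| = 12, consistent with Lagrange.
K contains the identity, every element's inverse is in K, and K is closed under ∘: it is a subgroup.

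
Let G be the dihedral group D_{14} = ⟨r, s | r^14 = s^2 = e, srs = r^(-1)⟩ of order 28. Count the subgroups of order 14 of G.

|G| = 28 and 14 | 28, so subgroups of order 14 are possible by Lagrange.
The subgroups of order 14 are: {e, r, r^2, r^3, r^4, r^5, r^6, r^7, r^8, r^9, r^10, r^11, r^12, r^13}; {e, r^2, r^4, r^6, r^8, r^10, r^12, s, r^2s, r^4s, r^6s, r^8s, r^10s, r^12s}; {e, r^2, r^4, r^6, r^8, r^10, r^12, rs, r^3s, r^5s, r^7s, r^9s, r^11s, r^13s}.
So G has 3 subgroups of order 14.

3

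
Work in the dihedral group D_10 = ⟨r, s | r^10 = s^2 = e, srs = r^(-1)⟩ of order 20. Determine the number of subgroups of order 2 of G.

11

|G| = 20 and 2 | 20, so subgroups of order 2 are possible by Lagrange.
The subgroups of order 2 are: {e, r^2s}; {e, r^3s}; {e, r^4s}; {e, r^5}; … (11 in all).
So G has 11 subgroups of order 2.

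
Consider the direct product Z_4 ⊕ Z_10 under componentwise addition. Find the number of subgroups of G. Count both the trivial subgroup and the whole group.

|G| = 40, so by Lagrange every subgroup order divides 40. Divisors: 1, 2, 4, 5, 8, 10, 20, 40.
Subgroups by order — order 1: 1; order 2: 3; order 4: 3; order 5: 1; order 8: 1; order 10: 3; order 20: 3; order 40: 1.
Total: 1 + 3 + 3 + 1 + 1 + 3 + 3 + 1 = 16.

16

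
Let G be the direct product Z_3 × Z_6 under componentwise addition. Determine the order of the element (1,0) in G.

The order of (1,0) in Z_3 × Z_6 is lcm(ord(1) in Z_3, ord(0) in Z_6).
ord(1) = 3 and ord(0) = 1, so |⟨(1,0)⟩| = lcm(3, 1) = 3.

3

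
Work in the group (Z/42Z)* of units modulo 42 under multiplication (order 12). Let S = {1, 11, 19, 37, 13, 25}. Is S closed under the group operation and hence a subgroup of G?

No

19 ∈ S but its inverse 31 ∉ S, so S is not a subgroup.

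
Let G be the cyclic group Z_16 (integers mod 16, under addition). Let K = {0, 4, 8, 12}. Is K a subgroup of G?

Yes

|K| = 4 divides |G| = 16, consistent with Lagrange.
K contains the identity, every element's inverse is in K, and K is closed under +: it is a subgroup.
In fact K = ⟨4⟩.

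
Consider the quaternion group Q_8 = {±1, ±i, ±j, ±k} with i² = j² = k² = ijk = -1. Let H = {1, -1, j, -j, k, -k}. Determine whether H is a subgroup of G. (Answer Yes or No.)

No

|H| = 6 does not divide |G| = 8, so by Lagrange H is not a subgroup.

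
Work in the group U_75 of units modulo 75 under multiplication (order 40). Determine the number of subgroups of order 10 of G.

3

|G| = 40 and 10 | 40, so subgroups of order 10 are possible by Lagrange.
The subgroups of order 10 are: {1, 11, 16, 26, 31, 41, 46, 56, 61, 71}; {1, 14, 16, 29, 31, 44, 46, 59, 61, 74}; {1, 4, 16, 19, 31, 34, 46, 49, 61, 64}.
So G has 3 subgroups of order 10.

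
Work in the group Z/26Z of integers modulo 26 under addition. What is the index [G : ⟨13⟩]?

|⟨13⟩| = 2 and |G| = 26.
By Lagrange, [G : H] = |G|/|H| = 26/2 = 13.

13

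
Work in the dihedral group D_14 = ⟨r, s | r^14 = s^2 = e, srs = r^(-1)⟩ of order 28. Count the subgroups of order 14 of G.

|G| = 28 and 14 | 28, so subgroups of order 14 are possible by Lagrange.
The subgroups of order 14 are: {e, r, r^2, r^3, r^4, r^5, r^6, r^7, r^8, r^9, r^10, r^11, r^12, r^13}; {e, r^2, r^4, r^6, r^8, r^10, r^12, s, r^2s, r^4s, r^6s, r^8s, r^10s, r^12s}; {e, r^2, r^4, r^6, r^8, r^10, r^12, rs, r^3s, r^5s, r^7s, r^9s, r^11s, r^13s}.
So G has 3 subgroups of order 14.

3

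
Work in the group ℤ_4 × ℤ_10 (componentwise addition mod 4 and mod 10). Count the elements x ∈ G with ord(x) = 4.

An element (a,b) has order lcm(ord(a), ord(b)); count pairs with lcm equal to 4.
Enumerating gives 4 such elements.

4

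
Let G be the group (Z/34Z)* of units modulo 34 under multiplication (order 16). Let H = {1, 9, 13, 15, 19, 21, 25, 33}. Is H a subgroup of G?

Yes

|H| = 8 divides |G| = 16, consistent with Lagrange.
H contains the identity, every element's inverse is in H, and H is closed under ·: it is a subgroup.
In fact H = ⟨9⟩.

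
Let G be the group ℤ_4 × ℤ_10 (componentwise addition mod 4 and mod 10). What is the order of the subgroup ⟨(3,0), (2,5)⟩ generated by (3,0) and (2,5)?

8

|⟨(3,0)⟩| = 4 and |⟨(2,5)⟩| = 2, so |H| is a multiple of lcm(4, 2) = 4 and divides |G| = 40.
Closing under the operation: H = {(0,0), (0,5), (1,0), (1,5), (2,0), (2,5), (3,0), (3,5)}, so |H| = 8.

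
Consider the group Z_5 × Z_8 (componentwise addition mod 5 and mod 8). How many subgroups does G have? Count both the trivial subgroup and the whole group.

|G| = 40, so by Lagrange every subgroup order divides 40. Divisors: 1, 2, 4, 5, 8, 10, 20, 40.
Subgroups by order — order 1: 1; order 2: 1; order 4: 1; order 5: 1; order 8: 1; order 10: 1; order 20: 1; order 40: 1.
Total: 1 + 1 + 1 + 1 + 1 + 1 + 1 + 1 = 8.

8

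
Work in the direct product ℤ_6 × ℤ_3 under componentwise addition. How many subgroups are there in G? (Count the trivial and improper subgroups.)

|G| = 18, so by Lagrange every subgroup order divides 18. Divisors: 1, 2, 3, 6, 9, 18.
Subgroups by order — order 1: 1; order 2: 1; order 3: 4; order 6: 4; order 9: 1; order 18: 1.
Total: 1 + 1 + 4 + 4 + 1 + 1 = 12.

12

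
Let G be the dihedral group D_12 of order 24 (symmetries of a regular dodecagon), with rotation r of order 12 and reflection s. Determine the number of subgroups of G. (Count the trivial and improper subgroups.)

34

|G| = 24, so by Lagrange every subgroup order divides 24. Divisors: 1, 2, 3, 4, 6, 8, 12, 24.
Subgroups by order — order 1: 1; order 2: 13; order 3: 1; order 4: 7; order 6: 5; order 8: 3; order 12: 3; order 24: 1.
Total: 1 + 13 + 1 + 7 + 5 + 3 + 3 + 1 = 34.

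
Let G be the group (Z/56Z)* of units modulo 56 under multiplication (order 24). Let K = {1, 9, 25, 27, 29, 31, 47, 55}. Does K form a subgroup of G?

Closure fails: 9 · 27 = 19 ∉ K. So K is not a subgroup.

No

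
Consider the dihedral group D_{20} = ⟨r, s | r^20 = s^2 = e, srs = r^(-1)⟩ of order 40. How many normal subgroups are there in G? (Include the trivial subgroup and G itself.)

G has 48 subgroups. Checking conjugation-invariance by order — order 1: 1/1 normal; order 2: 1/21 normal; order 4: 1/11 normal; order 5: 1/1 normal; order 8: 0/5 normal; order 10: 1/5 normal; order 20: 3/3 normal; order 40: 1/1 normal.
Total normal subgroups: 9.

9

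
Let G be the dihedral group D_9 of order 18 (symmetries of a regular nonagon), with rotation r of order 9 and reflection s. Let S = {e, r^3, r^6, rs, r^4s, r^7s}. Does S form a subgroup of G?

|S| = 6 divides |G| = 18, consistent with Lagrange.
S contains the identity, every element's inverse is in S, and S is closed under ·: it is a subgroup.

Yes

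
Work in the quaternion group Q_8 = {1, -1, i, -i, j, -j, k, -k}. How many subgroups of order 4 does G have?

3

|G| = 8 and 4 | 8, so subgroups of order 4 are possible by Lagrange.
The subgroups of order 4 are: {1, -1, i, -i}; {1, -1, j, -j}; {1, -1, k, -k}.
So G has 3 subgroups of order 4.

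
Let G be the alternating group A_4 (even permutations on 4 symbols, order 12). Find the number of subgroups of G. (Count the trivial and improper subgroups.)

10

|G| = 12, so by Lagrange every subgroup order divides 12. Divisors: 1, 2, 3, 4, 6, 12.
Subgroups by order — order 1: 1; order 2: 3; order 3: 4; order 4: 1; order 6: 0; order 12: 1.
Total: 1 + 3 + 4 + 1 + 0 + 1 = 10.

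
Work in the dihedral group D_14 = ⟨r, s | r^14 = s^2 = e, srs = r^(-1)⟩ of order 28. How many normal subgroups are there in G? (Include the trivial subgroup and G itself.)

G has 28 subgroups. Checking conjugation-invariance by order — order 1: 1/1 normal; order 2: 1/15 normal; order 4: 0/7 normal; order 7: 1/1 normal; order 14: 3/3 normal; order 28: 1/1 normal.
Total normal subgroups: 7.

7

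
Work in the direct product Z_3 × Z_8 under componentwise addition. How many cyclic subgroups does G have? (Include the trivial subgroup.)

Group the elements of G by the cyclic subgroup they generate; each cyclic subgroup of order d accounts for φ(d) elements.
Cyclic subgroups by order — order 1: 1; order 2: 1; order 3: 1; order 4: 1; order 6: 1; order 8: 1; order 12: 1; order 24: 1.
Total: 8.

8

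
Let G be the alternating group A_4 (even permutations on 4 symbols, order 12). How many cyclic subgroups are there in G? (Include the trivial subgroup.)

Each element a generates a cyclic subgroup ⟨a⟩; distinct elements may generate the same one (a cyclic group of order d has φ(d) generators).
Cyclic subgroups by order — order 1: 1; order 2: 3; order 3: 4.
Total: 8.

8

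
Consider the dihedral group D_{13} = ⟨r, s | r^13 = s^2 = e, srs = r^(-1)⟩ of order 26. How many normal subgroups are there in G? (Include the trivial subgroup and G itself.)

G has 16 subgroups. Checking conjugation-invariance by order — order 1: 1/1 normal; order 2: 0/13 normal; order 13: 1/1 normal; order 26: 1/1 normal.
Total normal subgroups: 3.

3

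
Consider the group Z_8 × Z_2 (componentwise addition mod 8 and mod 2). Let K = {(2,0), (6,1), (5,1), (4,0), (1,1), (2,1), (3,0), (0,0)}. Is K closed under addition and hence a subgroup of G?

(1,1) ∈ K but its inverse (7,1) ∉ K, so K is not a subgroup.

No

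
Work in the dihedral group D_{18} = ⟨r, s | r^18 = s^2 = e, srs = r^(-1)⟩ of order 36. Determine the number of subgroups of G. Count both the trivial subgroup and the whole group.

45

|G| = 36, so by Lagrange every subgroup order divides 36. Divisors: 1, 2, 3, 4, 6, 9, 12, 18, 36.
Subgroups by order — order 1: 1; order 2: 19; order 3: 1; order 4: 9; order 6: 7; order 9: 1; order 12: 3; order 18: 3; order 36: 1.
Total: 1 + 19 + 1 + 9 + 7 + 1 + 3 + 3 + 1 = 45.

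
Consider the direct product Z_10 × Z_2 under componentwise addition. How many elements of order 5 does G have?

An element (a,b) has order lcm(ord(a), ord(b)); count pairs with lcm equal to 5.
Enumerating gives 4 such elements.

4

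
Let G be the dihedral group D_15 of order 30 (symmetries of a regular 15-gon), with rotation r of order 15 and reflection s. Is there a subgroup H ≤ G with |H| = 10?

10 | 30. A subgroup of order 10 is {e, r^3, r^6, r^9, r^12, rs, r^4s, r^7s, r^10s, r^13s}.

Yes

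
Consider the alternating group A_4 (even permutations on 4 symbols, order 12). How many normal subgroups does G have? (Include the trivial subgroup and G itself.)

G has 10 subgroups. Checking conjugation-invariance by order — order 1: 1/1 normal; order 2: 0/3 normal; order 3: 0/4 normal; order 4: 1/1 normal; order 12: 1/1 normal.
Total normal subgroups: 3.

3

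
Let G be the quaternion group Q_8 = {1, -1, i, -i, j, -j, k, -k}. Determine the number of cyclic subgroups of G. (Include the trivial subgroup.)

5

A cyclic subgroup of order d is generated by each of its φ(d) elements of order d, so the cyclic subgroups of order d number (#elements of order d)/φ(d).
Cyclic subgroups by order — order 1: 1; order 2: 1; order 4: 3.
Total: 5.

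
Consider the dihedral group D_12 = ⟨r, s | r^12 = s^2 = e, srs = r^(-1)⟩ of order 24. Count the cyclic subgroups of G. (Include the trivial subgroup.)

18

Each element a generates a cyclic subgroup ⟨a⟩; distinct elements may generate the same one (a cyclic group of order d has φ(d) generators).
Cyclic subgroups by order — order 1: 1; order 2: 13; order 3: 1; order 4: 1; order 6: 1; order 12: 1.
Total: 18.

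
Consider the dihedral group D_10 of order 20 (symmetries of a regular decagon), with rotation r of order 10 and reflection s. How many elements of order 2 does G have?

Enumerating element orders in G gives 11 elements of order 2.

11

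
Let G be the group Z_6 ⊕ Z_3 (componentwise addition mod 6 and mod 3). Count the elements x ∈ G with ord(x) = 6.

An element (a,b) has order lcm(ord(a), ord(b)); count pairs with lcm equal to 6.
Enumerating gives 8 such elements.

8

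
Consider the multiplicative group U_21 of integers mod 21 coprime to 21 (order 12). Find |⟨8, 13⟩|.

|⟨8⟩| = 2 and |⟨13⟩| = 2, so |H| is a multiple of lcm(2, 2) = 2 and divides |G| = 12.
Closing under the operation: H = {1, 8, 13, 20}, so |H| = 4.

4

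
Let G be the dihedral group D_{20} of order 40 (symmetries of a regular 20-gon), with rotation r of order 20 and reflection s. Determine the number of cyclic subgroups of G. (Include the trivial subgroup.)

26

Each element a generates a cyclic subgroup ⟨a⟩; distinct elements may generate the same one (a cyclic group of order d has φ(d) generators).
Cyclic subgroups by order — order 1: 1; order 2: 21; order 4: 1; order 5: 1; order 10: 1; order 20: 1.
Total: 26.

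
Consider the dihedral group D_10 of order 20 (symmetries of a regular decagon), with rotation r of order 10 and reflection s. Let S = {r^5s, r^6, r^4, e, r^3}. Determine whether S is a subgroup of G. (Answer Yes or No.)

No

r^3 ∈ S but its inverse r^7 ∉ S, so S is not a subgroup.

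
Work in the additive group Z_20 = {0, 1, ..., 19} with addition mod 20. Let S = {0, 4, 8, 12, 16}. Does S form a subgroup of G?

|S| = 5 divides |G| = 20, consistent with Lagrange.
S contains the identity, every element's inverse is in S, and S is closed under +: it is a subgroup.
In fact S = ⟨16⟩.

Yes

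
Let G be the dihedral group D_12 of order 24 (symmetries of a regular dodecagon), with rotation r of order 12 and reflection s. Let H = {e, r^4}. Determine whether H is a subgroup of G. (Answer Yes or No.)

r^4 ∈ H but its inverse r^8 ∉ H, so H is not a subgroup.

No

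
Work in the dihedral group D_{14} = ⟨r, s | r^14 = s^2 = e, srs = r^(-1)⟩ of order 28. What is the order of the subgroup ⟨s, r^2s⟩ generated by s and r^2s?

|⟨s⟩| = 2 and |⟨r^2s⟩| = 2, so |H| is a multiple of lcm(2, 2) = 2 and divides |G| = 28.
Closing under the operation: H = {e, r^2, r^4, r^6, r^8, r^10, r^12, s, r^2s, r^4s, r^6s, r^8s, r^10s, r^12s}, so |H| = 14.

14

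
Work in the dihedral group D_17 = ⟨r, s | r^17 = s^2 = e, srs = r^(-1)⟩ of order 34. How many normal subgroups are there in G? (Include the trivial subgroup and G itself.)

G has 20 subgroups. Checking conjugation-invariance by order — order 1: 1/1 normal; order 2: 0/17 normal; order 17: 1/1 normal; order 34: 1/1 normal.
Total normal subgroups: 3.

3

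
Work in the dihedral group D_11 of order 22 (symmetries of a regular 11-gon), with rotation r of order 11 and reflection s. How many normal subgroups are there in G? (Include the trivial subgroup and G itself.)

G has 14 subgroups. Checking conjugation-invariance by order — order 1: 1/1 normal; order 2: 0/11 normal; order 11: 1/1 normal; order 22: 1/1 normal.
Total normal subgroups: 3.

3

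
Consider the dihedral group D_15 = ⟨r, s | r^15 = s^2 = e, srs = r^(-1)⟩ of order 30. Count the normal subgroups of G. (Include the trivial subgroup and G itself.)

5

G has 28 subgroups. Checking conjugation-invariance by order — order 1: 1/1 normal; order 2: 0/15 normal; order 3: 1/1 normal; order 5: 1/1 normal; order 6: 0/5 normal; order 10: 0/3 normal; order 15: 1/1 normal; order 30: 1/1 normal.
Total normal subgroups: 5.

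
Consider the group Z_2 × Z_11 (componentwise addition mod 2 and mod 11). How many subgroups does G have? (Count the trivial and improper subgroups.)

4

|G| = 22, so by Lagrange every subgroup order divides 22. Divisors: 1, 2, 11, 22.
Subgroups by order — order 1: 1; order 2: 1; order 11: 1; order 22: 1.
Total: 1 + 1 + 1 + 1 = 4.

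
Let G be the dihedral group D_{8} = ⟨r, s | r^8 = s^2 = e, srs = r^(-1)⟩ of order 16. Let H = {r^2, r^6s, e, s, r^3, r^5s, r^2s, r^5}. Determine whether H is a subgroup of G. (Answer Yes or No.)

No

r^2 ∈ H but its inverse r^6 ∉ H, so H is not a subgroup.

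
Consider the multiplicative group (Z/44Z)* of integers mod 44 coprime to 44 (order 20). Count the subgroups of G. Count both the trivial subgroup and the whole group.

10

|G| = 20, so by Lagrange every subgroup order divides 20. Divisors: 1, 2, 4, 5, 10, 20.
Subgroups by order — order 1: 1; order 2: 3; order 4: 1; order 5: 1; order 10: 3; order 20: 1.
Total: 1 + 3 + 1 + 1 + 3 + 1 = 10.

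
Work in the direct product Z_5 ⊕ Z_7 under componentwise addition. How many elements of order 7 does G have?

6

An element (a,b) has order lcm(ord(a), ord(b)); count pairs with lcm equal to 7.
Enumerating gives 6 such elements.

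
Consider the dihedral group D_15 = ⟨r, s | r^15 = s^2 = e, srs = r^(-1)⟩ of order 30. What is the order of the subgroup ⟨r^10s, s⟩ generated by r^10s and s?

6

|⟨r^10s⟩| = 2 and |⟨s⟩| = 2, so |H| is a multiple of lcm(2, 2) = 2 and divides |G| = 30.
Closing under the operation: H = {e, r^5, r^10, s, r^5s, r^10s}, so |H| = 6.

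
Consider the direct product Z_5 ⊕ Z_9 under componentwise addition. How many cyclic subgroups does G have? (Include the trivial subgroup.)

6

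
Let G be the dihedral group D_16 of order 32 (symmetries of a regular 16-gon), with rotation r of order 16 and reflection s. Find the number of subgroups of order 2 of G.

|G| = 32 and 2 | 32, so subgroups of order 2 are possible by Lagrange.
The subgroups of order 2 are: {e, r^10s}; {e, r^11s}; {e, r^12s}; {e, r^13s}; … (17 in all).
So G has 17 subgroups of order 2.

17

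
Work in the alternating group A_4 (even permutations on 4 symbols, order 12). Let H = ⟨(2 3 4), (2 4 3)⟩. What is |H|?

|⟨(2 3 4)⟩| = 3 and |⟨(2 4 3)⟩| = 3, so |H| is a multiple of lcm(3, 3) = 3 and divides |G| = 12.
Closing under the operation: H = {e, (2 3 4), (2 4 3)}, so |H| = 3.

3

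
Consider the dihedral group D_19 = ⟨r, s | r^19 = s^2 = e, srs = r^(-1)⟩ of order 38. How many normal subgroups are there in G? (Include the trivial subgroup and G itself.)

3

G has 22 subgroups. Checking conjugation-invariance by order — order 1: 1/1 normal; order 2: 0/19 normal; order 19: 1/1 normal; order 38: 1/1 normal.
Total normal subgroups: 3.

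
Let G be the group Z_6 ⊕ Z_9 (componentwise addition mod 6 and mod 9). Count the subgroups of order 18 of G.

4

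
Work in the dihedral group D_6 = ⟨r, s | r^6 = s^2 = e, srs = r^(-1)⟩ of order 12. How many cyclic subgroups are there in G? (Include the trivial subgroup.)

Group the elements of G by the cyclic subgroup they generate; each cyclic subgroup of order d accounts for φ(d) elements.
Cyclic subgroups by order — order 1: 1; order 2: 7; order 3: 1; order 6: 1.
Total: 10.

10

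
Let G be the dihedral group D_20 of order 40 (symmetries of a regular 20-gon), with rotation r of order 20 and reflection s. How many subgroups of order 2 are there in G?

21

|G| = 40 and 2 | 40, so subgroups of order 2 are possible by Lagrange.
The subgroups of order 2 are: {e, r^10}; {e, r^10s}; {e, r^11s}; {e, r^12s}; … (21 in all).
So G has 21 subgroups of order 2.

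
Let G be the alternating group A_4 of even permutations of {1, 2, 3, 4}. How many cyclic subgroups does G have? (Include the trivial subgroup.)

8

Group the elements of G by the cyclic subgroup they generate; each cyclic subgroup of order d accounts for φ(d) elements.
Cyclic subgroups by order — order 1: 1; order 2: 3; order 3: 4.
Total: 8.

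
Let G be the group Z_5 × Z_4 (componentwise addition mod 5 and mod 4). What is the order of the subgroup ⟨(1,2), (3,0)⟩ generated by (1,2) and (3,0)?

10

|⟨(1,2)⟩| = 10 and |⟨(3,0)⟩| = 5, so |H| is a multiple of lcm(10, 5) = 10 and divides |G| = 20.
Closing under the operation: H = {(0,0), (0,2), (1,0), (1,2), (2,0), (2,2), (3,0), (3,2), (4,0), (4,2)}, so |H| = 10.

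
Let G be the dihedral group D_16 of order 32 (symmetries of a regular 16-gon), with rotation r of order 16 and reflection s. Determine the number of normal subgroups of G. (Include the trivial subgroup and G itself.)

8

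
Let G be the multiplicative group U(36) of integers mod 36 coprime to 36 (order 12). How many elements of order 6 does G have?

The elements of order 6 are: 5, 7, 11, 23, 29, 31.
That's 6.

6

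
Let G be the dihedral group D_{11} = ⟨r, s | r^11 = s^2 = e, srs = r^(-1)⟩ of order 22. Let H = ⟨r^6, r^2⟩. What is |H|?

|⟨r^6⟩| = 11 and |⟨r^2⟩| = 11, so |H| is a multiple of lcm(11, 11) = 11 and divides |G| = 22.
Closing under the operation: H = {e, r, r^2, r^3, r^4, r^5, r^6, r^7, r^8, r^9, r^10}, so |H| = 11.

11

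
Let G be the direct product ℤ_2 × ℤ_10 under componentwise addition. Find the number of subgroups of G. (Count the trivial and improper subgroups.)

|G| = 20, so by Lagrange every subgroup order divides 20. Divisors: 1, 2, 4, 5, 10, 20.
Subgroups by order — order 1: 1; order 2: 3; order 4: 1; order 5: 1; order 10: 3; order 20: 1.
Total: 1 + 3 + 1 + 1 + 3 + 1 = 10.

10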